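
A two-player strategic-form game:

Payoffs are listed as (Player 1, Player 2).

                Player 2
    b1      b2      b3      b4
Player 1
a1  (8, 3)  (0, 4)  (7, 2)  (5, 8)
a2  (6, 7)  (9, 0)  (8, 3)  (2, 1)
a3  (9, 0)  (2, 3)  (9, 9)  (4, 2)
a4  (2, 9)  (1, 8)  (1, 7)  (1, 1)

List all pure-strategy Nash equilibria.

Player 1 against b1: payoffs 8, 6, 9, 2 → best response a3.
Player 1 against b2: payoffs 0, 9, 2, 1 → best response a2.
Player 1 against b3: payoffs 7, 8, 9, 1 → best response a3.
Player 1 against b4: payoffs 5, 2, 4, 1 → best response a1.
Player 2 against a1: payoffs 3, 4, 2, 8 → best response b4.
Player 2 against a2: payoffs 7, 0, 3, 1 → best response b1.
Player 2 against a3: payoffs 0, 3, 9, 2 → best response b3.
Player 2 against a4: payoffs 9, 8, 7, 1 → best response b1.
Mutual best responses: (a1, b4); (a3, b3).

The pure Nash equilibria are (a1, b4); (a3, b3).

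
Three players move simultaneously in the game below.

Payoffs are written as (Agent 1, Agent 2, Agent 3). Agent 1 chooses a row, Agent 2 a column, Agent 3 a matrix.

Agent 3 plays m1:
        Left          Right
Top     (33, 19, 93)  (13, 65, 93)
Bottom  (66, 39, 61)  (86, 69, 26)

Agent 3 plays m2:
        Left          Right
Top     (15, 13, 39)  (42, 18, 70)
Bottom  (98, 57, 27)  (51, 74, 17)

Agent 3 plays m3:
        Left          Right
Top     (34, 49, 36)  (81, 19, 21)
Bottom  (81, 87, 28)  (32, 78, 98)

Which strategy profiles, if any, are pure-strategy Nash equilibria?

(Top, Left, m1): Agent 1 can switch to Bottom (33 → 66). Not NE.
(Top, Left, m2): Agent 1 can switch to Bottom (15 → 98). Not NE.
(Top, Left, m3): Agent 1 can switch to Bottom (34 → 81). Not NE.
(Top, Right, m1): Agent 1 can switch to Bottom (13 → 86). Not NE.
(Top, Right, m2): Agent 1 can switch to Bottom (42 → 51). Not NE.
(Top, Right, m3): Agent 2 can switch to Left (19 → 49). Not NE.
(Bottom, Left, m1): Agent 2 can switch to Right (39 → 69). Not NE.
(Bottom, Left, m2): Agent 2 can switch to Right (57 → 74). Not NE.
(Bottom, Left, m3): Agent 3 can switch to m1 (28 → 61). Not NE.
(Bottom, Right, m1): Agent 3 can switch to m3 (26 → 98). Not NE.
(The remaining 2 profiles each have a profitable deviation by the same check.)

There is no pure-strategy Nash equilibrium.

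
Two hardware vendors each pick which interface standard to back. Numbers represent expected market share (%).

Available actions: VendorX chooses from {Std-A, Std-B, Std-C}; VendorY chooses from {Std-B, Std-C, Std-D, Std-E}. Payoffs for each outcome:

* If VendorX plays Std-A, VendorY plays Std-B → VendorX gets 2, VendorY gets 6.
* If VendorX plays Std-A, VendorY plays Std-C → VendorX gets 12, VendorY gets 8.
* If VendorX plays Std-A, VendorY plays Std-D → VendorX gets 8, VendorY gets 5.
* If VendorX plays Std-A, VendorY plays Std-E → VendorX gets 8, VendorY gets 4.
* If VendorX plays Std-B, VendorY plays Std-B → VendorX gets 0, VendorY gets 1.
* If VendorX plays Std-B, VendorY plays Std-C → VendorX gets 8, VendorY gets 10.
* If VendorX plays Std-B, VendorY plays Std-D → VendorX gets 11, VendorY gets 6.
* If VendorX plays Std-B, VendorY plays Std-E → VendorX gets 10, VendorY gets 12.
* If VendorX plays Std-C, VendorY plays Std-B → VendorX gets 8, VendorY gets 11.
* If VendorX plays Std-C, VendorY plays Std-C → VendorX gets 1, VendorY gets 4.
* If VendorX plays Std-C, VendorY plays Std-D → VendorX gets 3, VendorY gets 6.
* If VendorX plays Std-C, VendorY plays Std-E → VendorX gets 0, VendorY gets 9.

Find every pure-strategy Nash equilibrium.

VendorX against Std-B: payoffs 2, 0, 8 → best response Std-C.
VendorX against Std-C: payoffs 12, 8, 1 → best response Std-A.
VendorX against Std-D: payoffs 8, 11, 3 → best response Std-B.
VendorX against Std-E: payoffs 8, 10, 0 → best response Std-B.
VendorY against Std-A: payoffs 6, 8, 5, 4 → best response Std-C.
VendorY against Std-B: payoffs 1, 10, 6, 12 → best response Std-E.
VendorY against Std-C: payoffs 11, 4, 6, 9 → best response Std-B.
Mutual best responses: (Std-A, Std-C); (Std-B, Std-E); (Std-C, Std-B).

(Std-A, Std-C) and (Std-B, Std-E) and (Std-C, Std-B)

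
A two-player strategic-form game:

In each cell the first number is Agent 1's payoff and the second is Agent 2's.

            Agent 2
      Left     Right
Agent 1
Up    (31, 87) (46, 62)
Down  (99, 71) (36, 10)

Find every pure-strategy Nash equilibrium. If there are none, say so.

(Up, Left): Agent 1 can switch to Down (31 → 99). Not NE.
(Up, Right): Agent 2 can switch to Left (62 → 87). Not NE.
(Down, Left): Agent 1 gets 99, best alternative 31; Agent 2 gets 71, best alternative 10. No profitable deviation — NE.
(Down, Right): Agent 1 can switch to Up (36 → 46). Not NE.

(Down, Left)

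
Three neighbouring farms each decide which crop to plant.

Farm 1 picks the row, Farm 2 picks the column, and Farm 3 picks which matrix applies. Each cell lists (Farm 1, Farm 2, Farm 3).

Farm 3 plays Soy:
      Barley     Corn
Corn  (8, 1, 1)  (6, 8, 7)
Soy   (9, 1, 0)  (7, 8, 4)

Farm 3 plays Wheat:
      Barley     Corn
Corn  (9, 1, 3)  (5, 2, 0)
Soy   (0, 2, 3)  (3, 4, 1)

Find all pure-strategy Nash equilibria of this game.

Mark each player's best response to every combination of opponents' strategies; a profile where every player is best-responding is a pure Nash equilibrium.
Farm 1 against (Barley, Soy): payoffs 8, 9 → best response Soy.
Farm 1 against (Barley, Wheat): payoffs 9, 0 → best response Corn.
Farm 1 against (Corn, Soy): payoffs 6, 7 → best response Soy.
Farm 1 against (Corn, Wheat): payoffs 5, 3 → best response Corn.
Farm 2 against (Corn, Soy): payoffs 1, 8 → best response Corn.
Farm 2 against (Corn, Wheat): payoffs 1, 2 → best response Corn.
Farm 2 against (Soy, Soy): payoffs 1, 8 → best response Corn.
Farm 2 against (Soy, Wheat): payoffs 2, 4 → best response Corn.
Farm 3 against (Corn, Barley): payoffs 1, 3 → best response Wheat.
Farm 3 against (Corn, Corn): payoffs 7, 0 → best response Soy.
Farm 3 against (Soy, Barley): payoffs 0, 3 → best response Wheat.
Farm 3 against (Soy, Corn): payoffs 4, 1 → best response Soy.
Mutual best responses: (Soy, Corn, Soy).

The unique pure-strategy Nash equilibrium is (Soy, Corn, Soy).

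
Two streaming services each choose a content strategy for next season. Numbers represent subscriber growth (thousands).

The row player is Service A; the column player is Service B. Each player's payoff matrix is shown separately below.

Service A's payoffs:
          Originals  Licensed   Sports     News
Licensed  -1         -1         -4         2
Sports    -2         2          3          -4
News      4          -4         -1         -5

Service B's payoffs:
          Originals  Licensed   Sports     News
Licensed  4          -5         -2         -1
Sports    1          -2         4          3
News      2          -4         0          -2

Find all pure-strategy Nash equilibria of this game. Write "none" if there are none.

(Sports, Sports), (News, Originals)

Check each profile: it is a Nash equilibrium iff no player can strictly gain by switching unilaterally.
(Licensed, Originals): Service A can switch to News (-1 → 4). Not NE.
(Licensed, Licensed): Service A can switch to Sports (-1 → 2). Not NE.
(Licensed, Sports): Service A can switch to Sports (-4 → 3). Not NE.
(Licensed, News): Service B can switch to Originals (-1 → 4). Not NE.
(Sports, Originals): Service A can switch to Licensed (-2 → -1). Not NE.
(Sports, Licensed): Service B can switch to Originals (-2 → 1). Not NE.
(Sports, Sports): Service A gets 3, best alternative -1; Service B gets 4, best alternative 3. No profitable deviation — NE.
(Sports, News): Service A can switch to Licensed (-4 → 2). Not NE.
(News, Originals): Service A gets 4, best alternative -1; Service B gets 2, best alternative 0. No profitable deviation — NE.
(News, Licensed): Service A can switch to Licensed (-4 → -1). Not NE.
(News, Sports): Service A can switch to Sports (-1 → 3). Not NE.
(News, News): Service A can switch to Licensed (-5 → 2). Not NE.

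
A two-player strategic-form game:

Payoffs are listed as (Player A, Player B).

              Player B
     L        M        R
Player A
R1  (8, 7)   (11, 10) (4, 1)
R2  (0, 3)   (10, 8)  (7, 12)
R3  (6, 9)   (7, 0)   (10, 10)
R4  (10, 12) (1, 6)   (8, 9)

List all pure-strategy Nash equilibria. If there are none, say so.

(R1, M) and (R3, R) and (R4, L)

Check each profile: it is a Nash equilibrium iff no player can strictly gain by switching unilaterally.
(R1, L): Player A can switch to R4 (8 → 10). Not NE.
(R1, M): Player A gets 11, best alternative 10; Player B gets 10, best alternative 7. No profitable deviation — NE.
(R1, R): Player A can switch to R2 (4 → 7). Not NE.
(R2, L): Player A can switch to R1 (0 → 8). Not NE.
(R2, M): Player A can switch to R1 (10 → 11). Not NE.
(R2, R): Player A can switch to R3 (7 → 10). Not NE.
(R3, L): Player A can switch to R1 (6 → 8). Not NE.
(R3, M): Player A can switch to R1 (7 → 11). Not NE.
(R3, R): Player A gets 10, best alternative 8; Player B gets 10, best alternative 9. No profitable deviation — NE.
(R4, L): Player A gets 10, best alternative 8; Player B gets 12, best alternative 9. No profitable deviation — NE.
(R4, M): Player A can switch to R1 (1 → 11). Not NE.
(R4, R): Player A can switch to R3 (8 → 10). Not NE.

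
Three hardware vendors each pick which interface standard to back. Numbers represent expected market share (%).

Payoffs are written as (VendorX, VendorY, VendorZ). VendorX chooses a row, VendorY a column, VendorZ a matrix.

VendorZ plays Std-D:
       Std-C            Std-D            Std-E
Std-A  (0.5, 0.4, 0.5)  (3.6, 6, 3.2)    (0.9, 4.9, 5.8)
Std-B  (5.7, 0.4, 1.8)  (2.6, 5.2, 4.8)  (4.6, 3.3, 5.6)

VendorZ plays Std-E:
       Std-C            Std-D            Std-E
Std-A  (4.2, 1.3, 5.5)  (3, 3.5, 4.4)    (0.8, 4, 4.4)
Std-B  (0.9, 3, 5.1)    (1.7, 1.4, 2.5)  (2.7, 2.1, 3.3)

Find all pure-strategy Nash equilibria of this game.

No pure-strategy Nash equilibrium.

For each strategy profile, look for a profitable unilateral deviation.
(Std-A, Std-C, Std-D): VendorX can switch to Std-B (0.5 → 5.7). Not NE.
(Std-A, Std-C, Std-E): VendorY can switch to Std-D (1.3 → 3.5). Not NE.
(Std-A, Std-D, Std-D): VendorZ can switch to Std-E (3.2 → 4.4). Not NE.
(Std-A, Std-D, Std-E): VendorY can switch to Std-E (3.5 → 4). Not NE.
(Std-A, Std-E, Std-D): VendorX can switch to Std-B (0.9 → 4.6). Not NE.
(Std-A, Std-E, Std-E): VendorX can switch to Std-B (0.8 → 2.7). Not NE.
(Std-B, Std-C, Std-D): VendorY can switch to Std-D (0.4 → 5.2). Not NE.
(Std-B, Std-C, Std-E): VendorX can switch to Std-A (0.9 → 4.2). Not NE.
(The remaining 4 profiles each have a profitable deviation by the same check.)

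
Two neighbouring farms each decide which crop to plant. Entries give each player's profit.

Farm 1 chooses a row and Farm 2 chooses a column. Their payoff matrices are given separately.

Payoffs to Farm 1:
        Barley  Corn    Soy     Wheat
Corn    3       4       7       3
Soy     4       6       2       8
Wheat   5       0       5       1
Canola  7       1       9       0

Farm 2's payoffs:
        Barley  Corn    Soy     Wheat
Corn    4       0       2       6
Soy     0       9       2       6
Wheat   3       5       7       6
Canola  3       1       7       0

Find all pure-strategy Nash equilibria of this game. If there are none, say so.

For each player, find the best response to each opponent profile; mutual best responses are the pure NE.
Farm 1 against Barley: payoffs 3, 4, 5, 7 → best response Canola.
Farm 1 against Corn: payoffs 4, 6, 0, 1 → best response Soy.
Farm 1 against Soy: payoffs 7, 2, 5, 9 → best response Canola.
Farm 1 against Wheat: payoffs 3, 8, 1, 0 → best response Soy.
Farm 2 against Corn: payoffs 4, 0, 2, 6 → best response Wheat.
Farm 2 against Soy: payoffs 0, 9, 2, 6 → best response Corn.
Farm 2 against Wheat: payoffs 3, 5, 7, 6 → best response Soy.
Farm 2 against Canola: payoffs 3, 1, 7, 0 → best response Soy.
Mutual best responses: (Soy, Corn); (Canola, Soy).

(Soy, Corn); (Canola, Soy)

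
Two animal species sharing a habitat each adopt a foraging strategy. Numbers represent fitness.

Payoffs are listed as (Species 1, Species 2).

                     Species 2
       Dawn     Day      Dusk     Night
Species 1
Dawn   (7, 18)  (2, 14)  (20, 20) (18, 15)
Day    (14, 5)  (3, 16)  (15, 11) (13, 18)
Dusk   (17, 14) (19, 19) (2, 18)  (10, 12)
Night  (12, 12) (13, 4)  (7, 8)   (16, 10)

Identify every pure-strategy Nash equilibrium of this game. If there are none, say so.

(Dawn, Dawn): Species 1 can switch to Day (7 → 14). Not NE.
(Dawn, Day): Species 1 can switch to Day (2 → 3). Not NE.
(Dawn, Dusk): Species 1 gets 20, best alternative 15; Species 2 gets 20, best alternative 18. No profitable deviation — NE.
(Dawn, Night): Species 2 can switch to Dawn (15 → 18). Not NE.
(Day, Dawn): Species 1 can switch to Dusk (14 → 17). Not NE.
(Day, Day): Species 1 can switch to Dusk (3 → 19). Not NE.
(Day, Dusk): Species 1 can switch to Dawn (15 → 20). Not NE.
(Day, Night): Species 1 can switch to Dawn (13 → 18). Not NE.
(Dusk, Dawn): Species 2 can switch to Day (14 → 19). Not NE.
(Dusk, Day): Species 1 gets 19, best alternative 13; Species 2 gets 19, best alternative 18. No profitable deviation — NE.
(Dusk, Dusk): Species 1 can switch to Dawn (2 → 20). Not NE.
(Dusk, Night): Species 1 can switch to Dawn (10 → 18). Not NE.
(The remaining 4 profiles each have a profitable deviation by the same check.)

The pure Nash equilibria are (Dawn, Dusk), (Dusk, Day).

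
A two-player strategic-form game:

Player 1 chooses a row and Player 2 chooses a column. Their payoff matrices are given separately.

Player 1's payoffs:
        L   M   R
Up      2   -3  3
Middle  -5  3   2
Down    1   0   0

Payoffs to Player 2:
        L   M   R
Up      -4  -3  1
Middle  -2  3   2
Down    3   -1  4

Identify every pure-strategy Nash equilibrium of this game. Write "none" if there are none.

The pure Nash equilibria are (Up, R); (Middle, M).

(Up, L): Player 2 can switch to M (-4 → -3). Not NE.
(Up, M): Player 1 can switch to Middle (-3 → 3). Not NE.
(Up, R): Player 1 gets 3, best alternative 2; Player 2 gets 1, best alternative -3. No profitable deviation — NE.
(Middle, L): Player 1 can switch to Up (-5 → 2). Not NE.
(Middle, M): Player 1 gets 3, best alternative 0; Player 2 gets 3, best alternative 2. No profitable deviation — NE.
(Middle, R): Player 1 can switch to Up (2 → 3). Not NE.
(Down, L): Player 1 can switch to Up (1 → 2). Not NE.
(Down, M): Player 1 can switch to Middle (0 → 3). Not NE.
(Down, R): Player 1 can switch to Up (0 → 3). Not NE.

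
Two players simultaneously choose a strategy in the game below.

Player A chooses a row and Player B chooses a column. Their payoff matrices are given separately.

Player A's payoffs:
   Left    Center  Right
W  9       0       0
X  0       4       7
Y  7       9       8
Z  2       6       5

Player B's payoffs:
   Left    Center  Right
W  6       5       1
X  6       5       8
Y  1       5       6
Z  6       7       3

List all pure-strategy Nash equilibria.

Pure-strategy Nash equilibria: (W, Left); (Y, Right)

For each player, find the best response to each opponent profile; mutual best responses are the pure NE.
Player A against Left: payoffs 9, 0, 7, 2 → best response W.
Player A against Center: payoffs 0, 4, 9, 6 → best response Y.
Player A against Right: payoffs 0, 7, 8, 5 → best response Y.
Player B against W: payoffs 6, 5, 1 → best response Left.
Player B against X: payoffs 6, 5, 8 → best response Right.
Player B against Y: payoffs 1, 5, 6 → best response Right.
Player B against Z: payoffs 6, 7, 3 → best response Center.
Mutual best responses: (W, Left); (Y, Right).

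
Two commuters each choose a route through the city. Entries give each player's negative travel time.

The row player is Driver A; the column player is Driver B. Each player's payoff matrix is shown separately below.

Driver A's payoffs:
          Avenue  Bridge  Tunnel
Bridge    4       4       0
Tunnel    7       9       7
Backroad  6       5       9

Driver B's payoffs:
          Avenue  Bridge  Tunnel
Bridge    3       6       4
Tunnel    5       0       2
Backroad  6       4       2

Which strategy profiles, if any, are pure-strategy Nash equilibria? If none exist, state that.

Pure NE: (Tunnel, Avenue)

(Bridge, Avenue): Driver A can switch to Tunnel (4 → 7). Not NE.
(Bridge, Bridge): Driver A can switch to Tunnel (4 → 9). Not NE.
(Bridge, Tunnel): Driver A can switch to Tunnel (0 → 7). Not NE.
(Tunnel, Avenue): Driver A gets 7, best alternative 6; Driver B gets 5, best alternative 2. No profitable deviation — NE.
(Tunnel, Bridge): Driver B can switch to Avenue (0 → 5). Not NE.
(Tunnel, Tunnel): Driver A can switch to Backroad (7 → 9). Not NE.
(Backroad, Avenue): Driver A can switch to Tunnel (6 → 7). Not NE.
(Backroad, Bridge): Driver A can switch to Tunnel (5 → 9). Not NE.
(Backroad, Tunnel): Driver B can switch to Avenue (2 → 6). Not NE.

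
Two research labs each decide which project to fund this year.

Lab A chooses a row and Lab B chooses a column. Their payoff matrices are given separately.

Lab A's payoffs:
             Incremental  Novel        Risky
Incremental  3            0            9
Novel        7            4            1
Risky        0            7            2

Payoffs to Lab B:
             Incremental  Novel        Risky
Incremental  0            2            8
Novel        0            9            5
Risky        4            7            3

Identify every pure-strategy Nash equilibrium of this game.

(Incremental, Incremental): Lab A can switch to Novel (3 → 7). Not NE.
(Incremental, Novel): Lab A can switch to Novel (0 → 4). Not NE.
(Incremental, Risky): Lab A gets 9, best alternative 2; Lab B gets 8, best alternative 2. No profitable deviation — NE.
(Novel, Incremental): Lab B can switch to Novel (0 → 9). Not NE.
(Novel, Novel): Lab A can switch to Risky (4 → 7). Not NE.
(Novel, Risky): Lab A can switch to Incremental (1 → 9). Not NE.
(Risky, Incremental): Lab A can switch to Incremental (0 → 3). Not NE.
(Risky, Novel): Lab A gets 7, best alternative 4; Lab B gets 7, best alternative 4. No profitable deviation — NE.
(Risky, Risky): Lab A can switch to Incremental (2 → 9). Not NE.

Pure-strategy Nash equilibria: (Incremental, Risky); (Risky, Novel)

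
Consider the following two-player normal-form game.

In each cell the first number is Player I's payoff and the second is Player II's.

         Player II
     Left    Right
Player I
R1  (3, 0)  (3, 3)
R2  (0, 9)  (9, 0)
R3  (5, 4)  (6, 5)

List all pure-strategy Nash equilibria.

Player I against Left: payoffs 3, 0, 5 → best response R3.
Player I against Right: payoffs 3, 9, 6 → best response R2.
Player II against R1: payoffs 0, 3 → best response Right.
Player II against R2: payoffs 9, 0 → best response Left.
Player II against R3: payoffs 4, 5 → best response Right.
No profile is a mutual best response for all players.

This game has no pure Nash equilibrium.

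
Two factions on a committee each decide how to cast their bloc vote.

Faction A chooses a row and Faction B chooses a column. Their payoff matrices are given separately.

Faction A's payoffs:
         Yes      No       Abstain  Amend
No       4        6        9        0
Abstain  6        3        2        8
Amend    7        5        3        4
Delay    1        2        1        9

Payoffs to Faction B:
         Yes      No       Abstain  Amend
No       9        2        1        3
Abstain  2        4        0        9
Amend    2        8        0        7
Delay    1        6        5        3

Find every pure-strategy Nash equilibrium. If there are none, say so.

Faction A against Yes: payoffs 4, 6, 7, 1 → best response Amend.
Faction A against No: payoffs 6, 3, 5, 2 → best response No.
Faction A against Abstain: payoffs 9, 2, 3, 1 → best response No.
Faction A against Amend: payoffs 0, 8, 4, 9 → best response Delay.
Faction B against No: payoffs 9, 2, 1, 3 → best response Yes.
Faction B against Abstain: payoffs 2, 4, 0, 9 → best response Amend.
Faction B against Amend: payoffs 2, 8, 0, 7 → best response No.
Faction B against Delay: payoffs 1, 6, 5, 3 → best response No.
No profile is a mutual best response for all players.

No pure-strategy Nash equilibrium.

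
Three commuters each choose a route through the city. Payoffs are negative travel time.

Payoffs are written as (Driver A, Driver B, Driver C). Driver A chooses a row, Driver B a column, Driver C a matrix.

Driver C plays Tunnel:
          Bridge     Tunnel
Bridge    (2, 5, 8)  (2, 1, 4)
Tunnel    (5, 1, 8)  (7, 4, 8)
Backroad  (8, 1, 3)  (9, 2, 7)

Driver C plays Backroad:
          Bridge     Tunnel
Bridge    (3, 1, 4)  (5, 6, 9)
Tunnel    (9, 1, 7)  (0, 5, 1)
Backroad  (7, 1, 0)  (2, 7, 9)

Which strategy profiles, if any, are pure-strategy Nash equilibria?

Pure NE: (Bridge, Tunnel, Backroad)

Driver A against (Bridge, Tunnel): payoffs 2, 5, 8 → best response Backroad.
Driver A against (Bridge, Backroad): payoffs 3, 9, 7 → best response Tunnel.
Driver A against (Tunnel, Tunnel): payoffs 2, 7, 9 → best response Backroad.
Driver A against (Tunnel, Backroad): payoffs 5, 0, 2 → best response Bridge.
Driver B against (Bridge, Tunnel): payoffs 5, 1 → best response Bridge.
Driver B against (Bridge, Backroad): payoffs 1, 6 → best response Tunnel.
Driver B against (Tunnel, Tunnel): payoffs 1, 4 → best response Tunnel.
Driver B against (Tunnel, Backroad): payoffs 1, 5 → best response Tunnel.
Driver B against (Backroad, Tunnel): payoffs 1, 2 → best response Tunnel.
Driver B against (Backroad, Backroad): payoffs 1, 7 → best response Tunnel.
Driver C against (Bridge, Bridge): payoffs 8, 4 → best response Tunnel.
Driver C against (Bridge, Tunnel): payoffs 4, 9 → best response Backroad.
Driver C against (Tunnel, Bridge): payoffs 8, 7 → best response Tunnel.
Driver C against (Tunnel, Tunnel): payoffs 8, 1 → best response Tunnel.
Driver C against (Backroad, Bridge): payoffs 3, 0 → best response Tunnel.
Driver C against (Backroad, Tunnel): payoffs 7, 9 → best response Backroad.
Mutual best responses: (Bridge, Tunnel, Backroad).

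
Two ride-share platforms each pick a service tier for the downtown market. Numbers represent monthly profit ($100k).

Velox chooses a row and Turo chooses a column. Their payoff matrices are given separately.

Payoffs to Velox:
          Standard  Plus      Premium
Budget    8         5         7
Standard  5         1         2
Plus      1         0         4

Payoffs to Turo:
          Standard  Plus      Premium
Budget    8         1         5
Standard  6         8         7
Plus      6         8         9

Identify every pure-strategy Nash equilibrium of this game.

Velox against Standard: payoffs 8, 5, 1 → best response Budget.
Velox against Plus: payoffs 5, 1, 0 → best response Budget.
Velox against Premium: payoffs 7, 2, 4 → best response Budget.
Turo against Budget: payoffs 8, 1, 5 → best response Standard.
Turo against Standard: payoffs 6, 8, 7 → best response Plus.
Turo against Plus: payoffs 6, 8, 9 → best response Premium.
Mutual best responses: (Budget, Standard).

The unique pure-strategy Nash equilibrium is (Budget, Standard).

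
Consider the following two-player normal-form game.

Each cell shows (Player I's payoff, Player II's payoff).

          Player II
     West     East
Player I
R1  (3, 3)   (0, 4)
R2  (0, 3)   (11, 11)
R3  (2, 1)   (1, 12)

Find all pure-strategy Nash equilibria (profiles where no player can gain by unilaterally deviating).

(R2, East)

Player I against West: payoffs 3, 0, 2 → best response R1.
Player I against East: payoffs 0, 11, 1 → best response R2.
Player II against R1: payoffs 3, 4 → best response East.
Player II against R2: payoffs 3, 11 → best response East.
Player II against R3: payoffs 1, 12 → best response East.
Mutual best responses: (R2, East).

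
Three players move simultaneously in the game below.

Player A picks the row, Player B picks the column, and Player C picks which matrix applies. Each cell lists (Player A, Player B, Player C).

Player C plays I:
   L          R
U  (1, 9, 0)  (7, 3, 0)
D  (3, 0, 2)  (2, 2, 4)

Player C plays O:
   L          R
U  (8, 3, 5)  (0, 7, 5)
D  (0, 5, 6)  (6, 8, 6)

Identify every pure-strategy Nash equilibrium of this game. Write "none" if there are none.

(U, L, I): Player A can switch to D (1 → 3). Not NE.
(U, L, O): Player B can switch to R (3 → 7). Not NE.
(U, R, I): Player B can switch to L (3 → 9). Not NE.
(U, R, O): Player A can switch to D (0 → 6). Not NE.
(D, L, I): Player B can switch to R (0 → 2). Not NE.
(D, L, O): Player A can switch to U (0 → 8). Not NE.
(D, R, I): Player A can switch to U (2 → 7). Not NE.
(D, R, O): Player A gets 6, best alternative 0; Player B gets 8, best alternative 5; Player C gets 6, best alternative 4. No profitable deviation — NE.

(D, R, O)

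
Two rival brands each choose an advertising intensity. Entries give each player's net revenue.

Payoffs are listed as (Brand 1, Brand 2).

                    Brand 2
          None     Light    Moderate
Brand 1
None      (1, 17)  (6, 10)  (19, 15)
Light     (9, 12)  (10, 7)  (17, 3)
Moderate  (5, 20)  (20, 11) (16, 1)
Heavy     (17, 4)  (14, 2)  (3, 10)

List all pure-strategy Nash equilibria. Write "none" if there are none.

This game has no pure Nash equilibrium.

Mark each player's best response to every combination of opponents' strategies; a profile where every player is best-responding is a pure Nash equilibrium.
Brand 1 against None: payoffs 1, 9, 5, 17 → best response Heavy.
Brand 1 against Light: payoffs 6, 10, 20, 14 → best response Moderate.
Brand 1 against Moderate: payoffs 19, 17, 16, 3 → best response None.
Brand 2 against None: payoffs 17, 10, 15 → best response None.
Brand 2 against Light: payoffs 12, 7, 3 → best response None.
Brand 2 against Moderate: payoffs 20, 11, 1 → best response None.
Brand 2 against Heavy: payoffs 4, 2, 10 → best response Moderate.
No profile is a mutual best response for all players.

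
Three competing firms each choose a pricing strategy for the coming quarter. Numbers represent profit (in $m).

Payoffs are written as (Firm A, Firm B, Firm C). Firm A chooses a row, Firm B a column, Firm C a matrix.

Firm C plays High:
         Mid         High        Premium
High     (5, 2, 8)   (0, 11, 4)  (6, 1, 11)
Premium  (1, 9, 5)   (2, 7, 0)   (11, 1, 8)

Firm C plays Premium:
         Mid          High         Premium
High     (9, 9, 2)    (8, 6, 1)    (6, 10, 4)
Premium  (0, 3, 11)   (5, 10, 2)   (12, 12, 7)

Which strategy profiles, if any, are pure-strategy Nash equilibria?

(High, Mid, High): Firm B can switch to High (2 → 11). Not NE.
(High, Mid, Premium): Firm B can switch to Premium (9 → 10). Not NE.
(High, High, High): Firm A can switch to Premium (0 → 2). Not NE.
(High, High, Premium): Firm B can switch to Mid (6 → 9). Not NE.
(High, Premium, High): Firm A can switch to Premium (6 → 11). Not NE.
(High, Premium, Premium): Firm A can switch to Premium (6 → 12). Not NE.
(Premium, Mid, High): Firm A can switch to High (1 → 5). Not NE.
(Premium, Mid, Premium): Firm A can switch to High (0 → 9). Not NE.
(Premium, High, High): Firm B can switch to Mid (7 → 9). Not NE.
(Premium, High, Premium): Firm A can switch to High (5 → 8). Not NE.
(Premium, Premium, High): Firm B can switch to Mid (1 → 9). Not NE.
(Premium, Premium, Premium): Firm C can switch to High (7 → 8). Not NE.

There is no pure-strategy Nash equilibrium.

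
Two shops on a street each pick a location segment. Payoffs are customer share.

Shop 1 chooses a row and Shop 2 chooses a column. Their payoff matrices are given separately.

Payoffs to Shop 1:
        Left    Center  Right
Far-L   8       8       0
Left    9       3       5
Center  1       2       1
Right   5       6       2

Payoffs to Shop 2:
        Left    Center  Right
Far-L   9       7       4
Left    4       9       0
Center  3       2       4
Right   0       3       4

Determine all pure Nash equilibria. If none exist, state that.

This game has no pure Nash equilibrium.

Shop 1 against Left: payoffs 8, 9, 1, 5 → best response Left.
Shop 1 against Center: payoffs 8, 3, 2, 6 → best response Far-L.
Shop 1 against Right: payoffs 0, 5, 1, 2 → best response Left.
Shop 2 against Far-L: payoffs 9, 7, 4 → best response Left.
Shop 2 against Left: payoffs 4, 9, 0 → best response Center.
Shop 2 against Center: payoffs 3, 2, 4 → best response Right.
Shop 2 against Right: payoffs 0, 3, 4 → best response Right.
No profile is a mutual best response for all players.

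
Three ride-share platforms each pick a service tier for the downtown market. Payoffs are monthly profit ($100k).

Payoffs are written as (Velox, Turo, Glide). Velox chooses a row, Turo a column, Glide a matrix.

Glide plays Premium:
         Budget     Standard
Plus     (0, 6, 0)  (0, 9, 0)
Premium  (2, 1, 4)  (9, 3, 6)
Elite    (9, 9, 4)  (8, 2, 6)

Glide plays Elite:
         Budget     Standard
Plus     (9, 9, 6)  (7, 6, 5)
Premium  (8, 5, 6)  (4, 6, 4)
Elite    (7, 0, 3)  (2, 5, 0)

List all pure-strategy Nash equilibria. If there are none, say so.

(Plus, Budget, Elite), (Premium, Standard, Premium), (Elite, Budget, Premium)

(Plus, Budget, Premium): Velox can switch to Premium (0 → 2). Not NE.
(Plus, Budget, Elite): Velox gets 9, best alternative 8; Turo gets 9, best alternative 6; Glide gets 6, best alternative 0. No profitable deviation — NE.
(Plus, Standard, Premium): Velox can switch to Premium (0 → 9). Not NE.
(Plus, Standard, Elite): Turo can switch to Budget (6 → 9). Not NE.
(Premium, Budget, Premium): Velox can switch to Elite (2 → 9). Not NE.
(Premium, Budget, Elite): Velox can switch to Plus (8 → 9). Not NE.
(Premium, Standard, Premium): Velox gets 9, best alternative 8; Turo gets 3, best alternative 1; Glide gets 6, best alternative 4. No profitable deviation — NE.
(Premium, Standard, Elite): Velox can switch to Plus (4 → 7). Not NE.
(Elite, Budget, Premium): Velox gets 9, best alternative 2; Turo gets 9, best alternative 2; Glide gets 4, best alternative 3. No profitable deviation — NE.
(Elite, Budget, Elite): Velox can switch to Plus (7 → 9). Not NE.
(Elite, Standard, Premium): Velox can switch to Premium (8 → 9). Not NE.
(Elite, Standard, Elite): Velox can switch to Plus (2 → 7). Not NE.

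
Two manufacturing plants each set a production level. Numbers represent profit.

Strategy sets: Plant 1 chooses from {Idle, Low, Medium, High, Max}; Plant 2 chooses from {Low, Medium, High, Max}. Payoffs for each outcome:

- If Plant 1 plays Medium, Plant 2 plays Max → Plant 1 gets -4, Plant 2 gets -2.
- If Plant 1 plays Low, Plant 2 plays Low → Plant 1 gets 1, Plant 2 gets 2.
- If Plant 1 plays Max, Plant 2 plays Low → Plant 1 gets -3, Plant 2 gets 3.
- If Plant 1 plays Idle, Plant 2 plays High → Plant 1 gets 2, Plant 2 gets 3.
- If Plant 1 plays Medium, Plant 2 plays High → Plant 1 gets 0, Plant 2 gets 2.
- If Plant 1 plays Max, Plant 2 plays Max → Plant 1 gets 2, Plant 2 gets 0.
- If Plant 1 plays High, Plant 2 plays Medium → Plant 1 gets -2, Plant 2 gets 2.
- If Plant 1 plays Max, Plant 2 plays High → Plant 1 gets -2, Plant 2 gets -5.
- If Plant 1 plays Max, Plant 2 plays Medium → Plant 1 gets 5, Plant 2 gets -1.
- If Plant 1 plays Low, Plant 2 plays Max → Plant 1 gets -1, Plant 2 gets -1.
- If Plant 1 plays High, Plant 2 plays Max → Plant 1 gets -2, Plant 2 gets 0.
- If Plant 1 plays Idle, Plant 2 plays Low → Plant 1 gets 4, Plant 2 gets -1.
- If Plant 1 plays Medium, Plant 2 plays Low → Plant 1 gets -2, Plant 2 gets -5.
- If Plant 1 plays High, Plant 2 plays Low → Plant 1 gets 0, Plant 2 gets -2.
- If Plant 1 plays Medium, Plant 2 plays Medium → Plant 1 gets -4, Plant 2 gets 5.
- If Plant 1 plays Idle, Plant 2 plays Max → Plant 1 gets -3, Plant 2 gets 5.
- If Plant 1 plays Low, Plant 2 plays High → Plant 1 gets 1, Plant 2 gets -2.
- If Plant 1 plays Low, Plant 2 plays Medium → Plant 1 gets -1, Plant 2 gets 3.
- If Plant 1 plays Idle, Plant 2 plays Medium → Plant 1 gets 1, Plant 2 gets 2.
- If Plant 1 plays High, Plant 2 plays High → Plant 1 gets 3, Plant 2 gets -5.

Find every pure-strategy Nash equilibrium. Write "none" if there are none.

(Idle, Low): Plant 2 can switch to Medium (-1 → 2). Not NE.
(Idle, Medium): Plant 1 can switch to Max (1 → 5). Not NE.
(Idle, High): Plant 1 can switch to High (2 → 3). Not NE.
(Idle, Max): Plant 1 can switch to Low (-3 → -1). Not NE.
(Low, Low): Plant 1 can switch to Idle (1 → 4). Not NE.
(Low, Medium): Plant 1 can switch to Idle (-1 → 1). Not NE.
(Low, High): Plant 1 can switch to Idle (1 → 2). Not NE.
(Low, Max): Plant 1 can switch to Max (-1 → 2). Not NE.
(The remaining 12 profiles each have a profitable deviation by the same check.)

No pure-strategy Nash equilibrium.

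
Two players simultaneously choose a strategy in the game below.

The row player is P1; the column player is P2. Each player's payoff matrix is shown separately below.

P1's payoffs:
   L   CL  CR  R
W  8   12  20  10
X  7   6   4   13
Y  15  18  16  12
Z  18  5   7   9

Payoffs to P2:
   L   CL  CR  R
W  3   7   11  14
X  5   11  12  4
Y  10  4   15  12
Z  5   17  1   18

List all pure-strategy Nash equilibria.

none

(W, L): P1 can switch to Y (8 → 15). Not NE.
(W, CL): P1 can switch to Y (12 → 18). Not NE.
(W, CR): P2 can switch to R (11 → 14). Not NE.
(W, R): P1 can switch to X (10 → 13). Not NE.
(X, L): P1 can switch to W (7 → 8). Not NE.
(X, CL): P1 can switch to W (6 → 12). Not NE.
(X, CR): P1 can switch to W (4 → 20). Not NE.
(X, R): P2 can switch to L (4 → 5). Not NE.
(Y, L): P1 can switch to Z (15 → 18). Not NE.
(Y, CL): P2 can switch to L (4 → 10). Not NE.
(The remaining 6 profiles each have a profitable deviation by the same check.)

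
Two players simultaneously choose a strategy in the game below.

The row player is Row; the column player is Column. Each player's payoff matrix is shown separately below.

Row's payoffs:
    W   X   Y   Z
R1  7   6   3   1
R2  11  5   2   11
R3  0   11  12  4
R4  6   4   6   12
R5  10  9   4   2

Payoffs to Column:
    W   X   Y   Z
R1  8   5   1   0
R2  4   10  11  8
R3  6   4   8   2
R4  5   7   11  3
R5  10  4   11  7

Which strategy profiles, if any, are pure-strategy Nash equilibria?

Pure NE: (R3, Y)

Row against W: payoffs 7, 11, 0, 6, 10 → best response R2.
Row against X: payoffs 6, 5, 11, 4, 9 → best response R3.
Row against Y: payoffs 3, 2, 12, 6, 4 → best response R3.
Row against Z: payoffs 1, 11, 4, 12, 2 → best response R4.
Column against R1: payoffs 8, 5, 1, 0 → best response W.
Column against R2: payoffs 4, 10, 11, 8 → best response Y.
Column against R3: payoffs 6, 4, 8, 2 → best response Y.
Column against R4: payoffs 5, 7, 11, 3 → best response Y.
Column against R5: payoffs 10, 4, 11, 7 → best response Y.
Mutual best responses: (R3, Y).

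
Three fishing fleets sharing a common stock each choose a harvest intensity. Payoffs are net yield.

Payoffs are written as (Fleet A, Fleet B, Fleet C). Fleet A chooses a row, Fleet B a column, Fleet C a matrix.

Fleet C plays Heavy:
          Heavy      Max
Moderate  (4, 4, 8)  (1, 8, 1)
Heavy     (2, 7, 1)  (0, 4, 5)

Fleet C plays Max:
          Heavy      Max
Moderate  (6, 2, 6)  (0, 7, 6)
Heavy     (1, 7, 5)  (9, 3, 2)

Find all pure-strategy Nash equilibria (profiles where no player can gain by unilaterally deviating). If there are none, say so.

Fleet A against (Heavy, Heavy): payoffs 4, 2 → best response Moderate.
Fleet A against (Heavy, Max): payoffs 6, 1 → best response Moderate.
Fleet A against (Max, Heavy): payoffs 1, 0 → best response Moderate.
Fleet A against (Max, Max): payoffs 0, 9 → best response Heavy.
Fleet B against (Moderate, Heavy): payoffs 4, 8 → best response Max.
Fleet B against (Moderate, Max): payoffs 2, 7 → best response Max.
Fleet B against (Heavy, Heavy): payoffs 7, 4 → best response Heavy.
Fleet B against (Heavy, Max): payoffs 7, 3 → best response Heavy.
Fleet C against (Moderate, Heavy): payoffs 8, 6 → best response Heavy.
Fleet C against (Moderate, Max): payoffs 1, 6 → best response Max.
Fleet C against (Heavy, Heavy): payoffs 1, 5 → best response Max.
Fleet C against (Heavy, Max): payoffs 5, 2 → best response Heavy.
No profile is a mutual best response for all players.

There is no pure-strategy Nash equilibrium.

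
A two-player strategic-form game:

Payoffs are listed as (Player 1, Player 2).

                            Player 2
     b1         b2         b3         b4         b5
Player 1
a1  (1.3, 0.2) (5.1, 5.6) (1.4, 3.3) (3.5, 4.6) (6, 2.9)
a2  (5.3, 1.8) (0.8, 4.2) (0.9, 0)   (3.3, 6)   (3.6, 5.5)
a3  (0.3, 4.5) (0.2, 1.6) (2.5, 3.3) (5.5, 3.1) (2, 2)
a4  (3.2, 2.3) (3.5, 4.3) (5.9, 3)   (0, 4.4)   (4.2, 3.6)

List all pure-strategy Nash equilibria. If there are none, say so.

Player 1 against b1: payoffs 1.3, 5.3, 0.3, 3.2 → best response a2.
Player 1 against b2: payoffs 5.1, 0.8, 0.2, 3.5 → best response a1.
Player 1 against b3: payoffs 1.4, 0.9, 2.5, 5.9 → best response a4.
Player 1 against b4: payoffs 3.5, 3.3, 5.5, 0 → best response a3.
Player 1 against b5: payoffs 6, 3.6, 2, 4.2 → best response a1.
Player 2 against a1: payoffs 0.2, 5.6, 3.3, 4.6, 2.9 → best response b2.
Player 2 against a2: payoffs 1.8, 4.2, 0, 6, 5.5 → best response b4.
Player 2 against a3: payoffs 4.5, 1.6, 3.3, 3.1, 2 → best response b1.
Player 2 against a4: payoffs 2.3, 4.3, 3, 4.4, 3.6 → best response b4.
Mutual best responses: (a1, b2).

Pure NE: (a1, b2)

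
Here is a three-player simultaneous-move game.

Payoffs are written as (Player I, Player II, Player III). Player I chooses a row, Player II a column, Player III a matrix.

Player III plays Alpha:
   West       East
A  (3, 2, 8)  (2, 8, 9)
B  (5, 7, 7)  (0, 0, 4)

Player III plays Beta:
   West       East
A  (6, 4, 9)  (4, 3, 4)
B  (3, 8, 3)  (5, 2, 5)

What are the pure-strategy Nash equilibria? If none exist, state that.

Pure-strategy Nash equilibria: (A, West, Beta); (A, East, Alpha); (B, West, Alpha)

(A, West, Alpha): Player I can switch to B (3 → 5). Not NE.
(A, West, Beta): Player I gets 6, best alternative 3; Player II gets 4, best alternative 3; Player III gets 9, best alternative 8. No profitable deviation — NE.
(A, East, Alpha): Player I gets 2, best alternative 0; Player II gets 8, best alternative 2; Player III gets 9, best alternative 4. No profitable deviation — NE.
(A, East, Beta): Player I can switch to B (4 → 5). Not NE.
(B, West, Alpha): Player I gets 5, best alternative 3; Player II gets 7, best alternative 0; Player III gets 7, best alternative 3. No profitable deviation — NE.
(B, West, Beta): Player I can switch to A (3 → 6). Not NE.
(B, East, Alpha): Player I can switch to A (0 → 2). Not NE.
(B, East, Beta): Player II can switch to West (2 → 8). Not NE.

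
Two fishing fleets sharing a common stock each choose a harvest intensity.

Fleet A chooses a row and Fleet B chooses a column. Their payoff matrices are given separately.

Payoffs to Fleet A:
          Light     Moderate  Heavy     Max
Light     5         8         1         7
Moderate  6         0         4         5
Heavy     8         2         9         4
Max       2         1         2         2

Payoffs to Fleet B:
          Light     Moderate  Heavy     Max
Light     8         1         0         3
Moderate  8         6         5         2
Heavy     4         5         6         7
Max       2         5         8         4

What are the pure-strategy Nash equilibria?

For each strategy profile, look for a profitable unilateral deviation.
(Light, Light): Fleet A can switch to Moderate (5 → 6). Not NE.
(Light, Moderate): Fleet B can switch to Light (1 → 8). Not NE.
(Light, Heavy): Fleet A can switch to Moderate (1 → 4). Not NE.
(Light, Max): Fleet B can switch to Light (3 → 8). Not NE.
(Moderate, Light): Fleet A can switch to Heavy (6 → 8). Not NE.
(Moderate, Moderate): Fleet A can switch to Light (0 → 8). Not NE.
(Moderate, Heavy): Fleet A can switch to Heavy (4 → 9). Not NE.
(Moderate, Max): Fleet A can switch to Light (5 → 7). Not NE.
(Heavy, Light): Fleet B can switch to Moderate (4 → 5). Not NE.
(Heavy, Moderate): Fleet A can switch to Light (2 → 8). Not NE.
(Heavy, Heavy): Fleet B can switch to Max (6 → 7). Not NE.
(Heavy, Max): Fleet A can switch to Light (4 → 7). Not NE.
(The remaining 4 profiles each have a profitable deviation by the same check.)

No pure-strategy Nash equilibrium.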